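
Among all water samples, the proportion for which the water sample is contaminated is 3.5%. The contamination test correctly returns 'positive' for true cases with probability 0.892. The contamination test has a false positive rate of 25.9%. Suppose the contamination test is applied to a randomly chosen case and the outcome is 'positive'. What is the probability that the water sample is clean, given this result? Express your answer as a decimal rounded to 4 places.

Write H for 'the water sample is contaminated'. Prior odds H:¬H = 0.035/0.965 = 0.036269. For the 'positive' outcome, the likelihood ratio is 0.892/0.259 = 3.4440.
Posterior odds = 0.036269 × 3.4440 = 0.12491, so P(H|E) = 0.12491/(1+0.12491) = 0.1110. Then P(¬H|E) = 1 − 0.1110 = 0.8890.

P(¬H | E) ≈ 0.8890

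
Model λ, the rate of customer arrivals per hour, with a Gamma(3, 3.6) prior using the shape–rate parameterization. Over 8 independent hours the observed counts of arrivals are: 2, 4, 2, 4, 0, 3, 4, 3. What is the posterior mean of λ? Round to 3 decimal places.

Posterior mean ≈ 2.155

The Poisson likelihood adds the total count to the shape and the number of exposure periods to the rate. Here ∑xᵢ = 22 and n = 8, so shape 3→25 and rate 3.6→11.6.
Posterior mean = shape/rate = 25/11.6 = 2.155.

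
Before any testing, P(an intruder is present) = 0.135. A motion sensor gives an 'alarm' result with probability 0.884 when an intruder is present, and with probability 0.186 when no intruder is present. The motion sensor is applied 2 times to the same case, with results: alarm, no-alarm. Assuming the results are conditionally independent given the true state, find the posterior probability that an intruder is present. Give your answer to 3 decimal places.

Posterior P(H) ≈ 0.096

Let H be the event that an intruder is present; start with P(H) = 0.135. P('alarm'|H) = 0.884, P('alarm'|¬H) = 0.186.
Update on result 1 ('alarm'): P(H) ← 0.884·0.1350 / (0.884·0.1350 + 0.186·0.8650) = 0.11934/0.28023 = 0.4259.
Update on result 2 ('no-alarm'): P(H) ← 0.116·0.4259 / (0.116·0.4259 + 0.814·0.5741) = 0.049400/0.51675 = 0.0956.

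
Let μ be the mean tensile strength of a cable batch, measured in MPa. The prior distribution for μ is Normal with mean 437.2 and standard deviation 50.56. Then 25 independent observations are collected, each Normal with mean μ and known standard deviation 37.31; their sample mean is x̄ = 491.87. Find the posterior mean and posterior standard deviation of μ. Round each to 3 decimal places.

Posterior mean ≈ 490.705; posterior SD ≈ 7.382

With known σ, the Normal prior is conjugate. Weight on the data is w = (n/σ²)/(n/σ² + 1/τ₀²) = 0.0179593/(0.0179593+0.00039119) = 0.97868.
Posterior mean = w·x̄ + (1−w)·μ₀ = 0.97868·491.87 + 0.021318·437.2 = 490.705. Posterior variance = 1/(0.0179593+0.00039119) = 54.4944, so SD = 7.382.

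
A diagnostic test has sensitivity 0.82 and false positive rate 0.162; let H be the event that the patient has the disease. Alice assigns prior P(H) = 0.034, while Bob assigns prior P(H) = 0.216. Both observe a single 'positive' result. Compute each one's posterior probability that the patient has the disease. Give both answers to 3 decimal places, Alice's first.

Alice: 0.151; Bob: 0.582

The likelihood ratio for a 'positive' result is 0.82/0.162 = 5.0617.
Alice: prior odds 0.034/0.966 = 0.035197; posterior odds 0.17816; posterior probability 0.151.
Bob: prior odds 0.216/0.784 = 0.27551; posterior odds 1.3946; posterior probability 0.582.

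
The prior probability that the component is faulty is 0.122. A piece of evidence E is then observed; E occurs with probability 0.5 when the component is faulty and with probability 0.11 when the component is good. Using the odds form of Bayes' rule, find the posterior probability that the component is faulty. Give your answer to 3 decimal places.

Posterior probability ≈ 0.387

Prior odds = 0.122/(1−0.122) = 0.13895.
Likelihood ratio for E = 0.5/0.11 = 4.5455.
Posterior odds = prior odds × LR = 0.63160.
Posterior probability = odds/(1+odds) = 0.63160/1.6316 = 0.387.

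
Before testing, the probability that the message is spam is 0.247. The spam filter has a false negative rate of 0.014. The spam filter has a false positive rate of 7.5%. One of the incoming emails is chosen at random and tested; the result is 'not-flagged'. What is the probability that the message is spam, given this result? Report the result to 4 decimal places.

P(H | E) ≈ 0.0049

Write H for 'the message is spam'. Prior odds H:¬H = 0.247/0.753 = 0.32802. For the 'not-flagged' outcome, the likelihood ratio is 0.014/0.925 = 0.015135.
Posterior odds = 0.32802 × 0.015135 = 0.0049646, so P(H|E) = 0.0049646/(1+0.0049646) = 0.0049.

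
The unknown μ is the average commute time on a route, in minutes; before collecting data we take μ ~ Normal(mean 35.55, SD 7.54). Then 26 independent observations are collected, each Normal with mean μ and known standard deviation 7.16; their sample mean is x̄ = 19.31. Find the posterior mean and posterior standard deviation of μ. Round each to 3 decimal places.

Prior precision 1/τ₀² = 1/7.54² = 0.0175897; data precision n/σ² = 26/7.16² = 0.507163.
Posterior precision = 0.0175897 + 0.507163 = 0.524752, giving posterior SD = 1/√0.524752 = 1.380.
Posterior mean = (0.0175897·35.55 + 0.507163·19.31) / 0.524752 = 19.854.

Posterior mean ≈ 19.854; posterior SD ≈ 1.380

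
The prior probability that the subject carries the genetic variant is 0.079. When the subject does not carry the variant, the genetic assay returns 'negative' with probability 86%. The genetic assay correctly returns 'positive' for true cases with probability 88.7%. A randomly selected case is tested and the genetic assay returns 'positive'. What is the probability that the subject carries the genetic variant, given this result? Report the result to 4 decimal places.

P(H | E) ≈ 0.3521

Let H be the event that the subject carries the genetic variant. P(H) = 0.079, so P(¬H) = 0.921. With E the 'positive' result, P(E|H) = 0.887 and P(E|¬H) = 0.14.
P(E) = 0.887·0.079 + 0.14·0.921 = 0.070073 + 0.12894 = 0.19901.
By Bayes' theorem, P(H|E) = 0.070073 / 0.19901 = 0.3521.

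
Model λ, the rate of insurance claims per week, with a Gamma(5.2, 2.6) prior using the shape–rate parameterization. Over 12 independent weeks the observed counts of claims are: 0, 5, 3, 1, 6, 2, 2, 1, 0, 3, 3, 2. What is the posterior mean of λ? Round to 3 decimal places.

Total count ∑xᵢ = 28 over n = 12 weeks.
Gamma is conjugate to the Poisson likelihood: posterior is Gamma(shape = 5.2+28 = 33.2, rate = 2.6+12 = 14.6).
E[λ | data] = 33.2/14.6 = 2.274.

Posterior mean ≈ 2.274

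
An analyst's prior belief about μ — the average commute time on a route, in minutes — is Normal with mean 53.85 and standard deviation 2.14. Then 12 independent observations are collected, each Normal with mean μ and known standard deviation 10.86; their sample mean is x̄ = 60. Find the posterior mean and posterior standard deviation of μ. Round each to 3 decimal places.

Prior precision 1/τ₀² = 1/2.14² = 0.218360; data precision n/σ² = 12/10.86² = 0.101747.
Posterior precision = 0.218360 + 0.101747 = 0.320107, giving posterior SD = 1/√0.320107 = 1.767.
Posterior mean = (0.218360·53.85 + 0.101747·60) / 0.320107 = 55.805.

Posterior mean ≈ 55.805; posterior SD ≈ 1.767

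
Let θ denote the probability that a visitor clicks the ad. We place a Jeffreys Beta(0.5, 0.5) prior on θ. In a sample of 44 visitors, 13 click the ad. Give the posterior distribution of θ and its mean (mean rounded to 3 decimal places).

Observing 13 successes and 31 failures updates Beta(0.5, 0.5) by adding the success and failure counts to the two shape parameters: α = 0.5+13 = 13.5, β = 0.5+31 = 31.5.
E[θ | data] = 13.5/(13.5+31.5) = 0.300.

Posterior: Beta(13.5, 31.5); mean ≈ 0.300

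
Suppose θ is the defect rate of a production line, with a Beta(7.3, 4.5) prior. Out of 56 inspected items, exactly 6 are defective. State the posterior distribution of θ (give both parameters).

Posterior: Beta(13.3, 54.5)

Observing 6 successes and 50 failures updates Beta(7.3, 4.5) by adding the success and failure counts to the two shape parameters: α = 7.3+6 = 13.3, β = 4.5+50 = 54.5.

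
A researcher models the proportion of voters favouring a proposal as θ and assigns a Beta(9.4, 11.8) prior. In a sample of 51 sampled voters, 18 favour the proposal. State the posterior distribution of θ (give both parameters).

Posterior: Beta(27.4, 44.8)

The binomial likelihood is conjugate to the Beta prior: with 18 successes and 33 failures, the posterior is Beta(9.4+18, 11.8+33) = Beta(27.4, 44.8).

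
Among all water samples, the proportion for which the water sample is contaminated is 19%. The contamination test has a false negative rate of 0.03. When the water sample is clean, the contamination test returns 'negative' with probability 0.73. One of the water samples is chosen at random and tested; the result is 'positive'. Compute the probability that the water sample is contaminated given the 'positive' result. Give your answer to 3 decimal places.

P(H | E) ≈ 0.457

Let H be the event that the water sample is contaminated. P(H) = 0.19, so P(¬H) = 0.81. With E the 'positive' result, P(E|H) = 0.97 and P(E|¬H) = 0.27.
P(E) = 0.97·0.19 + 0.27·0.81 = 0.18430 + 0.21870 = 0.40300.
By Bayes' theorem, P(H|E) = 0.18430 / 0.40300 = 0.457.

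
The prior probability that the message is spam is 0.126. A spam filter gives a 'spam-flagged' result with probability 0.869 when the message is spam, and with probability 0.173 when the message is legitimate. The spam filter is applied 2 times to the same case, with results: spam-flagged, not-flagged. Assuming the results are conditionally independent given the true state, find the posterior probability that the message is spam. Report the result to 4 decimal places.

Posterior P(H) ≈ 0.1029

With H the event that the message is spam, the joint likelihood of the observed sequence is P(data|H) = 0.869·0.131 = 0.11384 and P(data|¬H) = 0.173·0.827 = 0.14307.
Bayes: P(H|data) = 0.126·0.11384 / (0.126·0.11384 + 0.874·0.14307) = 0.014344/0.13939 = 0.1029.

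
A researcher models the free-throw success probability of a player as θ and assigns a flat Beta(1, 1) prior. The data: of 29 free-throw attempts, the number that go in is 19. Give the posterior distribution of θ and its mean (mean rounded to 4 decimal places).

Posterior: Beta(20, 11); mean ≈ 0.6452

Observing 19 successes and 10 failures updates Beta(1, 1) by adding the success and failure counts to the two shape parameters: α = 1+19 = 20, β = 1+10 = 11.
E[θ | data] = 20/(20+11) = 0.6452.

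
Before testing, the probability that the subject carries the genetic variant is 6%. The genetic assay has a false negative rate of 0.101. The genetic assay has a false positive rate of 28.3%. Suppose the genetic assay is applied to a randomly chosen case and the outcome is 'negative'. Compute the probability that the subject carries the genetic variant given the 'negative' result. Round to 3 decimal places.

P(H | E) ≈ 0.009

Let H be the event that the subject carries the genetic variant. P(H) = 0.06, so P(¬H) = 0.94. With E the 'negative' result, P(E|H) = 0.101 and P(E|¬H) = 0.717.
P(E) = 0.101·0.06 + 0.717·0.94 = 0.0060600 + 0.67398 = 0.68004.
By Bayes' theorem, P(H|E) = 0.0060600 / 0.68004 = 0.009.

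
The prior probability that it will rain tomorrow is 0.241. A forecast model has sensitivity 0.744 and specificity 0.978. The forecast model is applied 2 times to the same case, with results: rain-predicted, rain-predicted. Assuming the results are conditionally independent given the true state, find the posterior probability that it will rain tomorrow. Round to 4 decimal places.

Let H be the event that it will rain tomorrow; start with P(H) = 0.241. P('rain-predicted'|H) = 0.744, P('rain-predicted'|¬H) = 0.022.
Update on result 1 ('rain-predicted'): P(H) ← 0.744·0.2410 / (0.744·0.2410 + 0.022·0.7590) = 0.17930/0.19600 = 0.9148.
Update on result 2 ('rain-predicted'): P(H) ← 0.744·0.9148 / (0.744·0.9148 + 0.022·0.0852) = 0.68062/0.68249 = 0.9973.

Posterior P(H) ≈ 0.9973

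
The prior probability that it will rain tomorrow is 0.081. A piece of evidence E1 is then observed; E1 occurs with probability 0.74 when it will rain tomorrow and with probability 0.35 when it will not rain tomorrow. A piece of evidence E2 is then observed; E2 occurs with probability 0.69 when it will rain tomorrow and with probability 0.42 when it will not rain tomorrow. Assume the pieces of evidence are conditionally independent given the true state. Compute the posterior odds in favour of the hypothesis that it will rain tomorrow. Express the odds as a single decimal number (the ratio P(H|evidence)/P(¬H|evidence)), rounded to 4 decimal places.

Posterior odds ≈ 0.3061

Prior odds = 0.081/(1−0.081) = 0.088139.
Likelihood ratio for E1 = 0.74/0.35 = 2.1143.
Likelihood ratio for E2 = 0.69/0.42 = 1.6429.
Posterior odds = prior odds × LR₁ × LR₂ = 0.30615.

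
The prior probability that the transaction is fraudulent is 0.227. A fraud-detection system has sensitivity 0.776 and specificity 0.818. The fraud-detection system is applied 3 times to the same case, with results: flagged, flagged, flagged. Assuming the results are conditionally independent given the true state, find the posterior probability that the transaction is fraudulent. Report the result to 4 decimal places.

With H the event that the transaction is fraudulent, the joint likelihood of the observed sequence is P(data|H) = 0.776·0.776·0.776 = 0.46729 and P(data|¬H) = 0.182·0.182·0.182 = 0.0060286.
Bayes: P(H|data) = 0.227·0.46729 / (0.227·0.46729 + 0.773·0.0060286) = 0.10607/0.11073 = 0.9579.

Posterior P(H) ≈ 0.9579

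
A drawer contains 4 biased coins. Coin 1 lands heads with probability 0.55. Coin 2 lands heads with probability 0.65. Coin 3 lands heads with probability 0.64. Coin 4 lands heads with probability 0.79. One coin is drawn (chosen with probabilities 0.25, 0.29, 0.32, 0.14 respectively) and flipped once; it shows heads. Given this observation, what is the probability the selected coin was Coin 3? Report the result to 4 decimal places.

P(heads|C1) = 0.55; P(heads|C2) = 0.65; P(heads|C3) = 0.64; P(heads|C4) = 0.79.
Prior × likelihood for each source: 0.25·0.55=0.1375, 0.29·0.65=0.1885, 0.32·0.64=0.2048, 0.14·0.79=0.1106. Summing gives P(heads) = 0.64140.
P(Coin 3 | heads) = 0.2048 / 0.64140 = 0.3193.

Posterior probability ≈ 0.3193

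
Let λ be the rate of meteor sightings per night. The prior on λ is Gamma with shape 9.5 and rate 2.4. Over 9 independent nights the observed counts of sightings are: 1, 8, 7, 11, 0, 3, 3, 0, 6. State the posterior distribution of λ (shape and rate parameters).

Total count ∑xᵢ = 39 over n = 9 nights.
Gamma is conjugate to the Poisson likelihood: posterior is Gamma(shape = 9.5+39 = 48.5, rate = 2.4+9 = 11.4).

Posterior: Gamma(shape=48.5, rate=11.4)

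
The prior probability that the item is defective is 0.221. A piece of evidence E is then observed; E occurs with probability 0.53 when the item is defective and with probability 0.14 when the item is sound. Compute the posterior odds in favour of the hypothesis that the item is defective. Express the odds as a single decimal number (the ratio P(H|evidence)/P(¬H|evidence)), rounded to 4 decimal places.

Prior odds = 0.221/(1−0.221) = 0.28370. In log-odds, ln(0.28370) = -1.2598.
Add log likelihood ratio: ln(3.7857) = 1.3312.
Posterior log-odds = 0.071386, so posterior odds = exp(0.071386) = 1.0740.

Posterior odds ≈ 1.0740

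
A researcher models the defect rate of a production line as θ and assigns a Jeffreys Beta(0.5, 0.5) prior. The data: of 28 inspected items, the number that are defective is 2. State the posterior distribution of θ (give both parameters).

Posterior: Beta(2.5, 26.5)

Observing 2 successes and 26 failures updates Beta(0.5, 0.5) by adding the success and failure counts to the two shape parameters: α = 0.5+2 = 2.5, β = 0.5+26 = 26.5.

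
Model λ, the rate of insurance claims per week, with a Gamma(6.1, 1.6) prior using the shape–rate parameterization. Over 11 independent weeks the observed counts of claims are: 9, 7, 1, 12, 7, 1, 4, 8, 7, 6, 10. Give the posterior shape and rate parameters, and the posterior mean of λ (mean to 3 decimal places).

The Poisson likelihood adds the total count to the shape and the number of exposure periods to the rate. Here ∑xᵢ = 72 and n = 11, so shape 6.1→78.1 and rate 1.6→12.6.
E[λ | data] = 78.1/12.6 = 6.198.

Posterior: Gamma(shape=78.1, rate=12.6); mean ≈ 6.198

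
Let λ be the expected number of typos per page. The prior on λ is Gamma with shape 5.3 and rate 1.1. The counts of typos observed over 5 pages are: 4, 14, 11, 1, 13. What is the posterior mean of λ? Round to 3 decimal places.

Posterior mean ≈ 7.918

The Poisson likelihood adds the total count to the shape and the number of exposure periods to the rate. Here ∑xᵢ = 43 and n = 5, so shape 5.3→48.3 and rate 1.1→6.1.
Posterior mean = shape/rate = 48.3/6.1 = 7.918.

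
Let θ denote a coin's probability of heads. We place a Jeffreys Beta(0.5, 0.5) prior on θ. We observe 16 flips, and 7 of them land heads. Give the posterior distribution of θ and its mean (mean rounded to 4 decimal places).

Posterior: Beta(7.5, 9.5); mean ≈ 0.4412

Observing 7 successes and 9 failures updates Beta(0.5, 0.5) by adding the success and failure counts to the two shape parameters: α = 0.5+7 = 7.5, β = 0.5+9 = 9.5.
Posterior mean = α/(α+β) = 7.5/17 = 0.4412.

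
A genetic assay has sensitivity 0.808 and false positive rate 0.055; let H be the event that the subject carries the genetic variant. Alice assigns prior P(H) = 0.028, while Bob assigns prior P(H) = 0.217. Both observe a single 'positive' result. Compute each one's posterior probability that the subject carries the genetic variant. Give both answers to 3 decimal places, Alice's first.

The likelihood ratio for a 'positive' result is 0.808/0.055 = 14.691.
Alice: prior odds 0.028/0.972 = 0.028807; posterior odds 0.42319; posterior probability 0.297.
Bob: prior odds 0.217/0.783 = 0.27714; posterior odds 4.0714; posterior probability 0.803.

Alice: 0.297; Bob: 0.803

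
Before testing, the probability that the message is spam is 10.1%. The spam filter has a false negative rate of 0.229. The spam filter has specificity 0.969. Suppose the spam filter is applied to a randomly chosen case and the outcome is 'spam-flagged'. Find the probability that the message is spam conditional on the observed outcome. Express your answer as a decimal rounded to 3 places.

Write H for 'the message is spam'. Prior odds H:¬H = 0.101/0.899 = 0.11235. For the 'spam-flagged' outcome, the likelihood ratio is 0.771/0.031 = 24.871.
Posterior odds = 0.11235 × 24.871 = 2.7942, so P(H|E) = 2.7942/(1+2.7942) = 0.736.

P(H | E) ≈ 0.736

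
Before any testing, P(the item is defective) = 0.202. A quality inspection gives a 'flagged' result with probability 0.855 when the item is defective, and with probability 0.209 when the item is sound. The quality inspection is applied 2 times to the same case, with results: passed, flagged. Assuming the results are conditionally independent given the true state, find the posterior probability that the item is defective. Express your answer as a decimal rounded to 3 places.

Let H be the event that the item is defective; start with P(H) = 0.202. P('flagged'|H) = 0.855, P('flagged'|¬H) = 0.209.
Update on result 1 ('passed'): P(H) ← 0.145·0.2020 / (0.145·0.2020 + 0.791·0.7980) = 0.029290/0.66051 = 0.0443.
Update on result 2 ('flagged'): P(H) ← 0.855·0.0443 / (0.855·0.0443 + 0.209·0.9557) = 0.037915/0.23765 = 0.1595.

Posterior P(H) ≈ 0.160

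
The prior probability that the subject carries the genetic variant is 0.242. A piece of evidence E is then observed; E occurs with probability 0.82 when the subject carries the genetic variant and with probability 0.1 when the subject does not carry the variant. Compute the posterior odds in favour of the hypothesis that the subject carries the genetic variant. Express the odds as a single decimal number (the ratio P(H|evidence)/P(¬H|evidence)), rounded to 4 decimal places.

Posterior odds ≈ 2.6179

Prior odds = 0.242/(1−0.242) = 0.31926.
Likelihood ratio for E = 0.82/0.1 = 8.2000.
Posterior odds = prior odds × LR = 2.6179.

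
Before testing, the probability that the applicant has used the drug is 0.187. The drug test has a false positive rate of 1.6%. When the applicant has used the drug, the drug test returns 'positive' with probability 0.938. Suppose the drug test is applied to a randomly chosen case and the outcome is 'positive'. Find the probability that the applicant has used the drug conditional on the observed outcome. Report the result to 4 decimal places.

P(H | E) ≈ 0.9310

Let H be the event that the applicant has used the drug. P(H) = 0.187, so P(¬H) = 0.813. With E the 'positive' result, P(E|H) = 0.938 and P(E|¬H) = 0.016.
P(E) = 0.938·0.187 + 0.016·0.813 = 0.17541 + 0.013008 = 0.18841.
By Bayes' theorem, P(H|E) = 0.17541 / 0.18841 = 0.9310.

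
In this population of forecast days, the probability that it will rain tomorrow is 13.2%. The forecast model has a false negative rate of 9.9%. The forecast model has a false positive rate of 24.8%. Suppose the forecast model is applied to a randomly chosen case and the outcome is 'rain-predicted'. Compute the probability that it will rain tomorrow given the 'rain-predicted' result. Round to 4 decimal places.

Write H for 'it will rain tomorrow'. Prior odds H:¬H = 0.132/0.868 = 0.15207. For the 'rain-predicted' outcome, the likelihood ratio is 0.901/0.248 = 3.6331.
Posterior odds = 0.15207 × 3.6331 = 0.55249, so P(H|E) = 0.55249/(1+0.55249) = 0.3559.

P(H | E) ≈ 0.3559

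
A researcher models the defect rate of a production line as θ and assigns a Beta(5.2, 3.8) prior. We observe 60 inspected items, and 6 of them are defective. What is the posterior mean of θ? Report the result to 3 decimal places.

Observing 6 successes and 54 failures updates Beta(5.2, 3.8) by adding the success and failure counts to the two shape parameters: α = 5.2+6 = 11.2, β = 3.8+54 = 57.8.
E[θ | data] = 11.2/(11.2+57.8) = 0.162.

Posterior mean ≈ 0.162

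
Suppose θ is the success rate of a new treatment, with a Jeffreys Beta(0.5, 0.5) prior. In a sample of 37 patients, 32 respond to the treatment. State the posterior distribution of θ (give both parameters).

Posterior: Beta(32.5, 5.5)

The binomial likelihood is conjugate to the Beta prior: with 32 successes and 5 failures, the posterior is Beta(0.5+32, 0.5+5) = Beta(32.5, 5.5).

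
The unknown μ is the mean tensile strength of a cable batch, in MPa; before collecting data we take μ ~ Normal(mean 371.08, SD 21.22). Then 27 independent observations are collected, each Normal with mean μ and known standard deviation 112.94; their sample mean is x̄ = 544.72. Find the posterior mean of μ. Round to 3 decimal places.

With known σ, the Normal prior is conjugate. Weight on the data is w = (n/σ²)/(n/σ² + 1/τ₀²) = 0.00211674/(0.00211674+0.00222080) = 0.48801.
Posterior mean = w·x̄ + (1−w)·μ₀ = 0.48801·544.72 + 0.51199·371.08 = 455.817.

Posterior mean ≈ 455.817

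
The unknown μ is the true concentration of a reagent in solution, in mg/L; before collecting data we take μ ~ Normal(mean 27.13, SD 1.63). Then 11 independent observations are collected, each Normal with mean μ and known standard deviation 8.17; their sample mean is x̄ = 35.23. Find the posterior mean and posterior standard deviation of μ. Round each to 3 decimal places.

Prior precision 1/τ₀² = 1/1.63² = 0.376378; data precision n/σ² = 11/8.17² = 0.164797.
Posterior precision = 0.376378 + 0.164797 = 0.541175, giving posterior SD = 1/√0.541175 = 1.359.
Posterior mean = (0.376378·27.13 + 0.164797·35.23) / 0.541175 = 29.597.

Posterior mean ≈ 29.597; posterior SD ≈ 1.359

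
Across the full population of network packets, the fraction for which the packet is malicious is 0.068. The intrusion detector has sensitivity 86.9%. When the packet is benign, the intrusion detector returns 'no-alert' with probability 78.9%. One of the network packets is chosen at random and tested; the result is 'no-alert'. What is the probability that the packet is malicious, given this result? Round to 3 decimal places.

P(H | E) ≈ 0.012

Let H be the event that the packet is malicious. P(H) = 0.068, so P(¬H) = 0.932. With E the 'no-alert' result, P(E|H) = 0.131 and P(E|¬H) = 0.789.
P(E) = 0.131·0.068 + 0.789·0.932 = 0.0089080 + 0.73535 = 0.74426.
By Bayes' theorem, P(H|E) = 0.0089080 / 0.74426 = 0.012.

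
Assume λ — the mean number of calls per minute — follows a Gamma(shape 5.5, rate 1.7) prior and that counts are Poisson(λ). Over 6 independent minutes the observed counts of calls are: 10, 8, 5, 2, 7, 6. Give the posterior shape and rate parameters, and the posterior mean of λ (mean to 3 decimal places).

Total count ∑xᵢ = 38 over n = 6 minutes.
Gamma is conjugate to the Poisson likelihood: posterior is Gamma(shape = 5.5+38 = 43.5, rate = 1.7+6 = 7.7).
E[λ | data] = 43.5/7.7 = 5.649.

Posterior: Gamma(shape=43.5, rate=7.7); mean ≈ 5.649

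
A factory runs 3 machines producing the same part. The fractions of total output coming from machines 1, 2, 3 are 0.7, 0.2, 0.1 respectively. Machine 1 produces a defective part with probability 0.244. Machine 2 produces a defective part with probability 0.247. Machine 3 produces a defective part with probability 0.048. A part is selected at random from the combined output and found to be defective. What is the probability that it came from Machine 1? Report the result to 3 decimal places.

Tabulate prior·likelihood by source: [1] prior 0.7, lik 0.244, product 0.1708; [2] prior 0.2, lik 0.247, product 0.04940; [3] prior 0.1, lik 0.048, product 0.004800.
Normalizing constant = 0.22500; the posterior for Machine 1 is its product over the sum, 0.1708/0.22500 = 0.759.

Posterior probability ≈ 0.759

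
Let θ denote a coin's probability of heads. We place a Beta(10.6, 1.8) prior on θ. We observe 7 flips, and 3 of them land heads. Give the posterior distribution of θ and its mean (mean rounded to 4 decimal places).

Observing 3 successes and 4 failures updates Beta(10.6, 1.8) by adding the success and failure counts to the two shape parameters: α = 10.6+3 = 13.6, β = 1.8+4 = 5.8.
Posterior mean = α/(α+β) = 13.6/19.4 = 0.7010.

Posterior: Beta(13.6, 5.8); mean ≈ 0.7010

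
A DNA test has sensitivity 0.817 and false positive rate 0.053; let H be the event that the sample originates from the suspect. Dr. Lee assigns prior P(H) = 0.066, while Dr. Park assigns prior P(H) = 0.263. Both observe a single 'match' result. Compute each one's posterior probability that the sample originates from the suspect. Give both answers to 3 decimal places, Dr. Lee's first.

The likelihood ratio for a 'match' result is 0.817/0.053 = 15.415.
Dr. Lee: prior odds 0.066/0.934 = 0.070664; posterior odds 1.0893; posterior probability 0.521.
Dr. Park: prior odds 0.263/0.737 = 0.35685; posterior odds 5.5009; posterior probability 0.846.

Dr. Lee: 0.521; Dr. Park: 0.846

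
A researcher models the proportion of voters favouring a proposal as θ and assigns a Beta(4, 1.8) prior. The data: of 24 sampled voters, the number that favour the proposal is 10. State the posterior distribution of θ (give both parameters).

The binomial likelihood is conjugate to the Beta prior: with 10 successes and 14 failures, the posterior is Beta(4+10, 1.8+14) = Beta(14, 15.8).

Posterior: Beta(14, 15.8)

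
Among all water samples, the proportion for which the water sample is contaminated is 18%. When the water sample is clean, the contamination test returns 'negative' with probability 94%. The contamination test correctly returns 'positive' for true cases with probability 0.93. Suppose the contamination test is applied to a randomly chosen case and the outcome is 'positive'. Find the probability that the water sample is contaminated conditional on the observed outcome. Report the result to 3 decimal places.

P(H | E) ≈ 0.773

Let H be the event that the water sample is contaminated. P(H) = 0.18, so P(¬H) = 0.82. With E the 'positive' result, P(E|H) = 0.93 and P(E|¬H) = 0.06.
P(E) = 0.93·0.18 + 0.06·0.82 = 0.16740 + 0.049200 = 0.21660.
By Bayes' theorem, P(H|E) = 0.16740 / 0.21660 = 0.773.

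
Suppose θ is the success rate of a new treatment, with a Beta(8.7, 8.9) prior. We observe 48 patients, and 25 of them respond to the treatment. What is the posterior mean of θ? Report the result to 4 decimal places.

The binomial likelihood is conjugate to the Beta prior: with 25 successes and 23 failures, the posterior is Beta(8.7+25, 8.9+23) = Beta(33.7, 31.9).
E[θ | data] = 33.7/(33.7+31.9) = 0.5137.

Posterior mean ≈ 0.5137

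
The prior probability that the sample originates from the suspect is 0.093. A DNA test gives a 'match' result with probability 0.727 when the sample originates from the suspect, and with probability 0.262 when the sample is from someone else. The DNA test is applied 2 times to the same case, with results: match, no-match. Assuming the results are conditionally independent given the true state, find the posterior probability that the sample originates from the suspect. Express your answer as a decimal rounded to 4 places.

Posterior P(H) ≈ 0.0952

With H the event that the sample originates from the suspect, the joint likelihood of the observed sequence is P(data|H) = 0.727·0.273 = 0.19847 and P(data|¬H) = 0.262·0.738 = 0.19336.
Bayes: P(H|data) = 0.093·0.19847 / (0.093·0.19847 + 0.907·0.19336) = 0.018458/0.19383 = 0.0952.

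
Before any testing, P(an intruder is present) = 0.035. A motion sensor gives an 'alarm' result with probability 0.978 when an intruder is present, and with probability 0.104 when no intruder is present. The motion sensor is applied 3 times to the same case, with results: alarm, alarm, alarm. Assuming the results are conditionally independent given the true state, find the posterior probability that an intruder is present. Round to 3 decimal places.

Let H be the event that an intruder is present; start with P(H) = 0.035. P('alarm'|H) = 0.978, P('alarm'|¬H) = 0.104.
Update on result 1 ('alarm'): P(H) ← 0.978·0.0350 / (0.978·0.0350 + 0.104·0.9650) = 0.034230/0.13459 = 0.2543.
Update on result 2 ('alarm'): P(H) ← 0.978·0.2543 / (0.978·0.2543 + 0.104·0.7457) = 0.24873/0.32628 = 0.7623.
Update on result 3 ('alarm'): P(H) ← 0.978·0.7623 / (0.978·0.7623 + 0.104·0.2377) = 0.74555/0.77027 = 0.9679.

Posterior P(H) ≈ 0.968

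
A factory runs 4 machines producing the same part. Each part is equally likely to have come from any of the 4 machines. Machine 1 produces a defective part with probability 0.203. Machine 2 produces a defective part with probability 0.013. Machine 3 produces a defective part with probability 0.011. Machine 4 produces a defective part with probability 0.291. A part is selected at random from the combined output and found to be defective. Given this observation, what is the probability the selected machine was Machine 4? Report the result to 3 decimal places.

Tabulate prior·likelihood by source: [1] prior 0.25, lik 0.203, product 0.05075; [2] prior 0.25, lik 0.013, product 0.003250; [3] prior 0.25, lik 0.011, product 0.002750; [4] prior 0.25, lik 0.291, product 0.07275.
Normalizing constant = 0.12950; the posterior for Machine 4 is its product over the sum, 0.07275/0.12950 = 0.562.

Posterior probability ≈ 0.562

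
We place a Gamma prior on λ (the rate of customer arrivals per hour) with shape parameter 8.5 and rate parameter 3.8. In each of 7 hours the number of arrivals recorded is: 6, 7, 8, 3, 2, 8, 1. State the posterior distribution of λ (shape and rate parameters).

Total count ∑xᵢ = 35 over n = 7 hours.
Gamma is conjugate to the Poisson likelihood: posterior is Gamma(shape = 8.5+35 = 43.5, rate = 3.8+7 = 10.8).

Posterior: Gamma(shape=43.5, rate=10.8)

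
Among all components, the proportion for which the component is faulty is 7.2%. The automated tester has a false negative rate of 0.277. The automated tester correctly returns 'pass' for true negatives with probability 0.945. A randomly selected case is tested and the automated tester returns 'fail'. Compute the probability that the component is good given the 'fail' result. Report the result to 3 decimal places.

Write H for 'the component is faulty'. Prior odds H:¬H = 0.072/0.928 = 0.077586. For the 'fail' outcome, the likelihood ratio is 0.723/0.055 = 13.145.
Posterior odds = 0.077586 × 13.145 = 1.0199, so P(H|E) = 1.0199/(1+1.0199) = 0.505. Then P(¬H|E) = 1 − 0.505 = 0.495.

P(¬H | E) ≈ 0.495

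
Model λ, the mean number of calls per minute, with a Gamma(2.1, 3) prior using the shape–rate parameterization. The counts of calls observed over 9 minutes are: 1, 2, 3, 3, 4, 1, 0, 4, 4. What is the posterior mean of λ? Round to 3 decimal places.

Total count ∑xᵢ = 22 over n = 9 minutes.
Gamma is conjugate to the Poisson likelihood: posterior is Gamma(shape = 2.1+22 = 24.1, rate = 3+9 = 12).
E[λ | data] = 24.1/12 = 2.008.

Posterior mean ≈ 2.008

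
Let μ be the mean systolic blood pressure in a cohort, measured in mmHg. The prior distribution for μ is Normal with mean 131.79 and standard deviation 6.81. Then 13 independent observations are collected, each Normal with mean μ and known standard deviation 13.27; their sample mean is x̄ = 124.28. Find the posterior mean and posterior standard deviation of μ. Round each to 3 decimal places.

With known σ, the Normal prior is conjugate. Weight on the data is w = (n/σ²)/(n/σ² + 1/τ₀²) = 0.0738247/(0.0738247+0.0215628) = 0.77394.
Posterior mean = w·x̄ + (1−w)·μ₀ = 0.77394·124.28 + 0.22606·131.79 = 125.978. Posterior variance = 1/(0.0738247+0.0215628) = 10.4836, so SD = 3.238.

Posterior mean ≈ 125.978; posterior SD ≈ 3.238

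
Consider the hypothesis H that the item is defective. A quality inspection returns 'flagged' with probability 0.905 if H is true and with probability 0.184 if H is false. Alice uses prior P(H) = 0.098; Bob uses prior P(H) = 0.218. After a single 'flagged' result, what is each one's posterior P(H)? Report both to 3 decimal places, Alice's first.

P('+'|H) = 0.905, P('+'|¬H) = 0.184.
Alice: numerator 0.905·0.098 = 0.088690; evidence = 0.088690+0.184·0.902 = 0.25466; posterior = 0.348.
Bob: numerator 0.905·0.218 = 0.19729; evidence = 0.19729+0.184·0.782 = 0.34118; posterior = 0.578.

Alice: 0.348; Bob: 0.578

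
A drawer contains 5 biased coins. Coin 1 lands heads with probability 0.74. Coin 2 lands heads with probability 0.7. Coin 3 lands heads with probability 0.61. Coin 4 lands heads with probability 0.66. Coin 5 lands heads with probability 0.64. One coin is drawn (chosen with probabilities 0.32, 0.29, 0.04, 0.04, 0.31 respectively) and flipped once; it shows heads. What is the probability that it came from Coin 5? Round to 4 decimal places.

P(heads|C1) = 0.74; P(heads|C2) = 0.7; P(heads|C3) = 0.61; P(heads|C4) = 0.66; P(heads|C5) = 0.64.
Prior × likelihood for each source: 0.32·0.74=0.2368, 0.29·0.7=0.2030, 0.04·0.61=0.02440, 0.04·0.66=0.02640, 0.31·0.64=0.1984. Summing gives P(heads) = 0.68900.
P(Coin 5 | heads) = 0.1984 / 0.68900 = 0.2880.

Posterior probability ≈ 0.2880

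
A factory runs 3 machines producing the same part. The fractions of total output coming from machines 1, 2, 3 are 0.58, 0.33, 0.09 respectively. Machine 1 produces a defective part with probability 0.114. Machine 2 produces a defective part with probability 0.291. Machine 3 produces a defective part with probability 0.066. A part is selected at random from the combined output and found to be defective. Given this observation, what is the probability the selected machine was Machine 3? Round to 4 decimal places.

Posterior probability ≈ 0.0353

Tabulate prior·likelihood by source: [1] prior 0.58, lik 0.114, product 0.06612; [2] prior 0.33, lik 0.291, product 0.09603; [3] prior 0.09, lik 0.066, product 0.005940.
Normalizing constant = 0.16809; the posterior for Machine 3 is its product over the sum, 0.005940/0.16809 = 0.0353.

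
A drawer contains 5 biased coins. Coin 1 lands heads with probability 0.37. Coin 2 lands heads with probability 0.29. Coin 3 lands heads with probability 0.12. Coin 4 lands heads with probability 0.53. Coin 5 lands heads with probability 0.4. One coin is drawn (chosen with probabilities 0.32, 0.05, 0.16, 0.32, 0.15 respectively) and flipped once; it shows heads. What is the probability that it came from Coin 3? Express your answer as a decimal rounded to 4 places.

Posterior probability ≈ 0.0503

Tabulate prior·likelihood by source: [1] prior 0.32, lik 0.37, product 0.1184; [2] prior 0.05, lik 0.29, product 0.01450; [3] prior 0.16, lik 0.12, product 0.01920; [4] prior 0.32, lik 0.53, product 0.1696; [5] prior 0.15, lik 0.4, product 0.06000.
Normalizing constant = 0.38170; the posterior for Coin 3 is its product over the sum, 0.01920/0.38170 = 0.0503.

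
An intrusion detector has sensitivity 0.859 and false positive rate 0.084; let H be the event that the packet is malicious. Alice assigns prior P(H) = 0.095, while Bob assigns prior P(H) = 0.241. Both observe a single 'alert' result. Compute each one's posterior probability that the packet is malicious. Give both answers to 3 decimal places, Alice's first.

Alice: 0.518; Bob: 0.765

The likelihood ratio for an 'alert' result is 0.859/0.084 = 10.226.
Alice: prior odds 0.095/0.905 = 0.10497; posterior odds 1.0735; posterior probability 0.518.
Bob: prior odds 0.241/0.759 = 0.31752; posterior odds 3.2471; posterior probability 0.765.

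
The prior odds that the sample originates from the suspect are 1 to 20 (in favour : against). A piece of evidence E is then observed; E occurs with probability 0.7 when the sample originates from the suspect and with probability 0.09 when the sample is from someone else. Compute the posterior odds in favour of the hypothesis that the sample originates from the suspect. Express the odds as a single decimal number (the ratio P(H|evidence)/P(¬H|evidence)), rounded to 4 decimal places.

Posterior odds ≈ 0.3889

Prior odds = 1/20 = 0.050000.
Likelihood ratio for E = 0.7/0.09 = 7.7778.
Posterior odds = prior odds × LR = 0.38889.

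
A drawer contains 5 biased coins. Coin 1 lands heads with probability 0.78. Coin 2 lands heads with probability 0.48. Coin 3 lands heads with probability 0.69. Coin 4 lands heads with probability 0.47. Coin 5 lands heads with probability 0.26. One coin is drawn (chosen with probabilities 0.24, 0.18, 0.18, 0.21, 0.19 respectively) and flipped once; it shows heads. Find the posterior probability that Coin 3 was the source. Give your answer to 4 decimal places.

Posterior probability ≈ 0.2275

P(heads|C1) = 0.78; P(heads|C2) = 0.48; P(heads|C3) = 0.69; P(heads|C4) = 0.47; P(heads|C5) = 0.26.
Prior × likelihood for each source: 0.24·0.78=0.1872, 0.18·0.48=0.08640, 0.18·0.69=0.1242, 0.21·0.47=0.09870, 0.19·0.26=0.04940. Summing gives P(heads) = 0.54590.
P(Coin 3 | heads) = 0.1242 / 0.54590 = 0.2275.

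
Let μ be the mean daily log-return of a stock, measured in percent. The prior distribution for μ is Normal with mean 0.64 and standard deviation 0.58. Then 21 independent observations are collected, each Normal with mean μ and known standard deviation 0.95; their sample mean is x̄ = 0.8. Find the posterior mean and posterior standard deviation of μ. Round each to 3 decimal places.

Prior precision 1/τ₀² = 1/0.58² = 2.97265; data precision n/σ² = 21/0.95² = 23.2687.
Posterior precision = 2.97265 + 23.2687 = 26.2413, giving posterior SD = 1/√26.2413 = 0.195.
Posterior mean = (2.97265·0.64 + 23.2687·0.8) / 26.2413 = 0.782.

Posterior mean ≈ 0.782; posterior SD ≈ 0.195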